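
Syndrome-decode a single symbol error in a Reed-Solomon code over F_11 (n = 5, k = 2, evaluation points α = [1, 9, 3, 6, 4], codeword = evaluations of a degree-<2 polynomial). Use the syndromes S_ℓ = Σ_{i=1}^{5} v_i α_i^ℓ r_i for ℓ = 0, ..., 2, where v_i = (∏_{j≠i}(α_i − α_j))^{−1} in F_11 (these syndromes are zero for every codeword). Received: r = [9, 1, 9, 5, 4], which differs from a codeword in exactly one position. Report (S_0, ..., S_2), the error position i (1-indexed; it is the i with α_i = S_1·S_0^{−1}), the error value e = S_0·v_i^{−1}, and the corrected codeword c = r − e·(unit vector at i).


S = (5, 5, 5), error at position 1, error magnitude e = 1, c = [8, 1, 9, 5, 4].

Step 1: column multipliers v_i = (∏_{j≠i}(α_i − α_j))^{−1} mod 11.
  i = 1 (α = 1): (1−9)(1−3)(1−6)(1−4) = (−8)·(−2)·(−5)·(−3) = 240 ≡ 9, so v_1 = 9^{−1} = 5 (mod 11).
  i = 2 (α = 9): (9−1)(9−3)(9−6)(9−4) = 8·6·3·5 = 720 ≡ 5, so v_2 = 5^{−1} = 9 (mod 11).
  i = 3 (α = 3): (3−1)(3−9)(3−6)(3−4) = 2·(−6)·(−3)·(−1) = −36 ≡ 8, so v_3 = 8^{−1} = 7 (mod 11).
  i = 4 (α = 6): (6−1)(6−9)(6−3)(6−4) = 5·(−3)·3·2 = −90 ≡ 9, so v_4 = 9^{−1} = 5 (mod 11).
  i = 5 (α = 4): (4−1)(4−9)(4−3)(4−6) = 3·(−5)·1·(−2) = 30 ≡ 8, so v_5 = 8^{−1} = 7 (mod 11).
  v = [5, 9, 7, 5, 7].
Step 2: syndromes of r = [9, 1, 9, 5, 4] (all sums mod 11).
  S_0 = Σ v_i r_i = 5·9 + 9·1 + 7·9 + 5·5 + 7·4 = 170 ≡ 5.
  S_1 = Σ v_i α_i r_i = 5·1·9 + 9·9·1 + 7·3·9 + 5·6·5 + 7·4·4 = 577 ≡ 5.
  α_i^2 mod 11 = [1, 4, 9, 3, 5].
  S_2 = Σ v_i α_i^2 r_i = 5·1·9 + 9·4·1 + 7·9·9 + 5·3·5 + 7·5·4 = 863 ≡ 5.
  S = (5, 5, 5) ≠ 0, so r is not a codeword (an error is present).
Step 3: locate the error. For a single error e at position i, S_ℓ = v_i·e·α_i^ℓ, so α_err = S_1/S_0.
  S_0^{−1} = 5^{−1} = 9 (mod 11), so α_err = 5·9 = 45 ≡ 1 = α_1. Error position i = 1.
  Consistency check: S_2/S_1 = 5·9 = 45 ≡ 1 = α_err ✓ (single-error assumption holds).
Step 4: error magnitude e = S_0/v_1 = S_0·∏_{j≠1}(α_1 − α_j) = 5·9 = 45 ≡ 1 (mod 11).
Step 5: correct position 1: c_1 = r_1 − e = 9 − 1 ≡ 8 (mod 11). Hence c = [8, 1, 9, 5, 4].
  Check: interpolating c through the α_i gives m(x) = 2 + 6·x (degree < 2) with m(α_i) = c_i for every i, so c is indeed a codeword.


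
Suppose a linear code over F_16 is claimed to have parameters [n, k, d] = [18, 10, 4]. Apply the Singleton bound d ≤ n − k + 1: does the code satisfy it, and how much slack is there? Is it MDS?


Singleton RHS = n − k + 1 = 9, slack = 5, bound satisfied, not MDS.

Singleton bound: d ≤ n − k + 1.
Here n = 18, k = 10, so n − k + 1 = 9.
Given d = 4, check d ≤ 9: YES.
Slack = (n − k + 1) − d = 5.
The code is NOT MDS (slack = 5 > 0).
Description: the claimed parameters are [18, 10, 4]_16; such a code would be non-MDS.


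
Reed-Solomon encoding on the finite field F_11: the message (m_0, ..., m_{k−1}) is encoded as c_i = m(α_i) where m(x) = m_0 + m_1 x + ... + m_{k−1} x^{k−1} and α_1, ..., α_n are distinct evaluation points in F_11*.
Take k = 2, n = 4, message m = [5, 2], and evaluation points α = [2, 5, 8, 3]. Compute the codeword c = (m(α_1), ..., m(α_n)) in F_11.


c = [9, 4, 10, 0]

Message polynomial: m(x) = 5 + 2·x (mod 11).
For each evaluation point α_i, compute m(α_i) mod 11:
  α_1 = 2: Horner steps 2 → 9, so m(2) = 9.
  α_2 = 5: Horner steps 2 → 4, so m(5) = 4.
  α_3 = 8: Horner steps 2 → 10, so m(8) = 10.
  α_4 = 3: Horner steps 2 → 0, so m(3) = 0.
Codeword c = [9, 4, 10, 0] ∈ F_11^4.


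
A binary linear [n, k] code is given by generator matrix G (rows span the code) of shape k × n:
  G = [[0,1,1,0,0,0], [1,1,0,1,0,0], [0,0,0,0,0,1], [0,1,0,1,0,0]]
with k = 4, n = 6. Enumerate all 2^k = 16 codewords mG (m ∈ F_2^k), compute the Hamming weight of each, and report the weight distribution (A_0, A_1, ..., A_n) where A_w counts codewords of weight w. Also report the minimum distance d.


Weight distribution: A_0 = 1, A_1 = 2, A_2 = 4, A_3 = 6, A_4 = 3. Minimum distance d = 1.

Enumerate all 2^4 = 16 messages m ∈ F_2^4.
For each, compute codeword c = mG in F_2^6, then tally its weight.
  m = 0000 → c = 000000, weight = 0.
  m = 1000 → c = 011000, weight = 2.
  m = 0100 → c = 110100, weight = 3.
  m = 1100 → c = 101100, weight = 3.
  m = 0010 → c = 000001, weight = 1.
  m = 1010 → c = 011001, weight = 3.
  m = 0110 → c = 110101, weight = 4.
  m = 1110 → c = 101101, weight = 4.
  m = 0001 → c = 010100, weight = 2.
  m = 1001 → c = 001100, weight = 2.
  m = 0101 → c = 100000, weight = 1.
  m = 1101 → c = 111000, weight = 3.
  m = 0011 → c = 010101, weight = 3.
  m = 1011 → c = 001101, weight = 3.
  m = 0111 → c = 100001, weight = 2.
  m = 1111 → c = 111001, weight = 4.
Tally weights:
  weight 0: 1 codewords.
  weight 1: 2 codewords.
  weight 2: 4 codewords.
  weight 3: 6 codewords.
  weight 4: 3 codewords.
Minimum distance d = smallest w > 0 with A_w > 0 = 1.
Sanity: Σ A_w = 16 = 2^4 = 16 ✓.


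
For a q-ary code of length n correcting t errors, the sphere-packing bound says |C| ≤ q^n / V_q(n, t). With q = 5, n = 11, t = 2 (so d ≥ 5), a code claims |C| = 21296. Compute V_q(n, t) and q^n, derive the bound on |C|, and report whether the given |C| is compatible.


V_q(n, t) = 925, q^n = 48828125, Hamming bound = 52787, |C| = 21296 ≤ bound (satisfied).

Step 1: Compute V_q(n, t) = Σ_{j=0}^2 C(n, j) (q−1)^j.
  j = 0: C(11,0)·(4)^0 = 1·1 = 1.
  j = 1: C(11,1)·(4)^1 = 11·4 = 44.
  j = 2: C(11,2)·(4)^2 = 55·16 = 880.
  V_q(n, t) = 1 + 44 + 880 = 925.
Step 2: q^n = 5^11 = 48828125.
Step 3: Hamming bound ⌊q^n / V_q(n,t)⌋ = ⌊48828125/925⌋ = 52787.
Step 4: Compare |C| = 21296 to 52787: satisfied.
The claimed |C| lies below the Hamming bound.


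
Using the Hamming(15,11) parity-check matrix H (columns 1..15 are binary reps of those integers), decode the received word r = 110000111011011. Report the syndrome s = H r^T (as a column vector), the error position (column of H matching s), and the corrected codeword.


s = (0, 0, 1, 1)^T, error position = 3, corrected codeword c = 111000111011011

Compute s = H r^T mod 2 one row at a time:
  s_1 = 1 + 1 + 0 + 1 + 1 + 0 + 1 + 1 = 6 ≡ 0 (mod 2).
  s_2 = 0 + 0 + 0 + 1 + 1 + 0 + 1 + 1 = 4 ≡ 0 (mod 2).
  s_3 = 1 + 0 + 0 + 1 + 0 + 1 + 1 + 1 = 5 ≡ 1 (mod 2).
  s_4 = 1 + 0 + 0 + 1 + 1 + 1 + 0 + 1 = 5 ≡ 1 (mod 2).
s = (0, 0, 1, 1)^T — this equals column 3 of H (binary 0011), so error is at position 3.
Correct: flip bit 3 of r = 110000111011011 to get c = 111000111011011.


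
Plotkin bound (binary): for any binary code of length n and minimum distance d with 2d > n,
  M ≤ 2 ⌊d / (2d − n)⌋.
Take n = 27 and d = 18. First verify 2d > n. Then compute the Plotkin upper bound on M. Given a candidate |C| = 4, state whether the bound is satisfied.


Plotkin bound M ≤ 4; given |C| = 4 ≤ bound (satisfied).

Check applicability: 2d = 36, n = 27.
2d − n = 9 > 0, so Plotkin applies.
Compute d/(2d−n) = 18/9 ≈ 2.0000.
⌊d/(2d−n)⌋ = 2.
Plotkin bound: M ≤ 2·2 = 4.
Given |C| = 4, check: satisfied.
This |C| is at the Plotkin bound.


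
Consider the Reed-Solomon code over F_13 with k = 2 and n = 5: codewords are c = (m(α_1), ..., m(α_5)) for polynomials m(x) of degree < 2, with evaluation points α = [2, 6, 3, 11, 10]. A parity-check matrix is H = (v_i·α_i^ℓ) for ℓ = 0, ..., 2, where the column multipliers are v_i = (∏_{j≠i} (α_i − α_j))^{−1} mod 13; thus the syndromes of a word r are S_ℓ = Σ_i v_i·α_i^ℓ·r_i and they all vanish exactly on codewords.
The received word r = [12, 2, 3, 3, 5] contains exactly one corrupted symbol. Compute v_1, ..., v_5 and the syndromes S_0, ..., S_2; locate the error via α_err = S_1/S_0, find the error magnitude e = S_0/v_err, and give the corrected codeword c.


S = (8, 10, 6), error at position 4, error magnitude e = 7, c = [12, 2, 3, 9, 5].

Step 1: column multipliers v_i = (∏_{j≠i}(α_i − α_j))^{−1} mod 13.
  i = 1 (α = 2): (2−6)(2−3)(2−11)(2−10) = (−4)·(−1)·(−9)·(−8) = 288 ≡ 2, so v_1 = 2^{−1} = 7 (mod 13).
  i = 2 (α = 6): (6−2)(6−3)(6−11)(6−10) = 4·3·(−5)·(−4) = 240 ≡ 6, so v_2 = 6^{−1} = 11 (mod 13).
  i = 3 (α = 3): (3−2)(3−6)(3−11)(3−10) = 1·(−3)·(−8)·(−7) = −168 ≡ 1, so v_3 = 1^{−1} = 1 (mod 13).
  i = 4 (α = 11): (11−2)(11−6)(11−3)(11−10) = 9·5·8·1 = 360 ≡ 9, so v_4 = 9^{−1} = 3 (mod 13).
  i = 5 (α = 10): (10−2)(10−6)(10−3)(10−11) = 8·4·7·(−1) = −224 ≡ 10, so v_5 = 10^{−1} = 4 (mod 13).
  v = [7, 11, 1, 3, 4].
Step 2: syndromes of r = [12, 2, 3, 3, 5] (all sums mod 13).
  S_0 = Σ v_i r_i = 7·12 + 11·2 + 1·3 + 3·3 + 4·5 = 138 ≡ 8.
  S_1 = Σ v_i α_i r_i = 7·2·12 + 11·6·2 + 1·3·3 + 3·11·3 + 4·10·5 = 608 ≡ 10.
  α_i^2 mod 13 = [4, 10, 9, 4, 9].
  S_2 = Σ v_i α_i^2 r_i = 7·4·12 + 11·10·2 + 1·9·3 + 3·4·3 + 4·9·5 = 799 ≡ 6.
  S = (8, 10, 6) ≠ 0, so r is not a codeword (an error is present).
Step 3: locate the error. For a single error e at position i, S_ℓ = v_i·e·α_i^ℓ, so α_err = S_1/S_0.
  S_0^{−1} = 8^{−1} = 5 (mod 13), so α_err = 10·5 = 50 ≡ 11 = α_4. Error position i = 4.
  Consistency check: S_2/S_1 = 6·4 = 24 ≡ 11 = α_err ✓ (single-error assumption holds).
Step 4: error magnitude e = S_0/v_4 = S_0·∏_{j≠4}(α_4 − α_j) = 8·9 = 72 ≡ 7 (mod 13).
Step 5: correct position 4: c_4 = r_4 − e = 3 − 7 ≡ 9 (mod 13). Hence c = [12, 2, 3, 9, 5].
  Check: interpolating c through the α_i gives m(x) = 4 + 4·x (degree < 2) with m(α_i) = c_i for every i, so c is indeed a codeword.


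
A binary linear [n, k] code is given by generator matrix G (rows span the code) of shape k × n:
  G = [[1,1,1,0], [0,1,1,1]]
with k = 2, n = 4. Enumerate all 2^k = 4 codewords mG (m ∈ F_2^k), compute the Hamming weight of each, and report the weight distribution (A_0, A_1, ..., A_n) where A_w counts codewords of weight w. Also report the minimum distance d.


Weight distribution: A_0 = 1, A_2 = 1, A_3 = 2. Minimum distance d = 2.

Enumerate all 2^2 = 4 messages m ∈ F_2^2.
For each, compute codeword c = mG in F_2^4, then tally its weight.
  m = 00 → c = 0000, weight = 0.
  m = 10 → c = 1110, weight = 3.
  m = 01 → c = 0111, weight = 3.
  m = 11 → c = 1001, weight = 2.
Tally weights:
  weight 0: 1 codewords.
  weight 2: 1 codewords.
  weight 3: 2 codewords.
Minimum distance d = smallest w > 0 with A_w > 0 = 2.
Sanity: Σ A_w = 4 = 2^2 = 4 ✓.


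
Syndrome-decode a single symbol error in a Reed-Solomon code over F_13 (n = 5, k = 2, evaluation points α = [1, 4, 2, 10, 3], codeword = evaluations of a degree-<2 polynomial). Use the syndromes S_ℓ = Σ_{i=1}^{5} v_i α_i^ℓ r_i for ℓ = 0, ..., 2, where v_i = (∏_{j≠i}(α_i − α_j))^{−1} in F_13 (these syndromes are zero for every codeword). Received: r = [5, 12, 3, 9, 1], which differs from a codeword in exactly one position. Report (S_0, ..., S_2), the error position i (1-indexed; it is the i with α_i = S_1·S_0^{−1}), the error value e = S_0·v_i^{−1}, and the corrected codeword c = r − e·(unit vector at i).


S = (6, 8, 2), error at position 4, error magnitude e = 9, c = [5, 12, 3, 0, 1].

Step 1: column multipliers v_i = (∏_{j≠i}(α_i − α_j))^{−1} mod 13.
  i = 1 (α = 1): (1−4)(1−2)(1−10)(1−3) = (−3)·(−1)·(−9)·(−2) = 54 ≡ 2, so v_1 = 2^{−1} = 7 (mod 13).
  i = 2 (α = 4): (4−1)(4−2)(4−10)(4−3) = 3·2·(−6)·1 = −36 ≡ 3, so v_2 = 3^{−1} = 9 (mod 13).
  i = 3 (α = 2): (2−1)(2−4)(2−10)(2−3) = 1·(−2)·(−8)·(−1) = −16 ≡ 10, so v_3 = 10^{−1} = 4 (mod 13).
  i = 4 (α = 10): (10−1)(10−4)(10−2)(10−3) = 9·6·8·7 = 3024 ≡ 8, so v_4 = 8^{−1} = 5 (mod 13).
  i = 5 (α = 3): (3−1)(3−4)(3−2)(3−10) = 2·(−1)·1·(−7) = 14 ≡ 1, so v_5 = 1^{−1} = 1 (mod 13).
  v = [7, 9, 4, 5, 1].
Step 2: syndromes of r = [5, 12, 3, 9, 1] (all sums mod 13).
  S_0 = Σ v_i r_i = 7·5 + 9·12 + 4·3 + 5·9 + 1·1 = 201 ≡ 6.
  S_1 = Σ v_i α_i r_i = 7·1·5 + 9·4·12 + 4·2·3 + 5·10·9 + 1·3·1 = 944 ≡ 8.
  α_i^2 mod 13 = [1, 3, 4, 9, 9].
  S_2 = Σ v_i α_i^2 r_i = 7·1·5 + 9·3·12 + 4·4·3 + 5·9·9 + 1·9·1 = 821 ≡ 2.
  S = (6, 8, 2) ≠ 0, so r is not a codeword (an error is present).
Step 3: locate the error. For a single error e at position i, S_ℓ = v_i·e·α_i^ℓ, so α_err = S_1/S_0.
  S_0^{−1} = 6^{−1} = 11 (mod 13), so α_err = 8·11 = 88 ≡ 10 = α_4. Error position i = 4.
  Consistency check: S_2/S_1 = 2·5 = 10 ≡ 10 = α_err ✓ (single-error assumption holds).
Step 4: error magnitude e = S_0/v_4 = S_0·∏_{j≠4}(α_4 − α_j) = 6·8 = 48 ≡ 9 (mod 13).
Step 5: correct position 4: c_4 = r_4 − e = 9 − 9 ≡ 0 (mod 13). Hence c = [5, 12, 3, 0, 1].
  Check: interpolating c through the α_i gives m(x) = 7 + 11·x (degree < 2) with m(α_i) = c_i for every i, so c is indeed a codeword.


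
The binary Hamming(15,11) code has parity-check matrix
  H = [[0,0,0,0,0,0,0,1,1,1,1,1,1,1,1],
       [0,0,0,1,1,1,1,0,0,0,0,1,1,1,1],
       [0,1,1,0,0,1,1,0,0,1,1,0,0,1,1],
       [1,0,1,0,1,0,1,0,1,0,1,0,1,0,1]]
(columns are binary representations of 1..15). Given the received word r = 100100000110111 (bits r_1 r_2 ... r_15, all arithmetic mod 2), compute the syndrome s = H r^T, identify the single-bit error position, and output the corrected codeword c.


s = (1, 0, 0, 0)^T, error position = 8, corrected codeword c = 100100010110111

Compute s = H r^T mod 2 one row at a time:
  s_1 = 0 + 0 + 1 + 1 + 0 + 1 + 1 + 1 = 5 ≡ 1 (mod 2).
  s_2 = 1 + 0 + 0 + 0 + 0 + 1 + 1 + 1 = 4 ≡ 0 (mod 2).
  s_3 = 0 + 0 + 0 + 0 + 1 + 1 + 1 + 1 = 4 ≡ 0 (mod 2).
  s_4 = 1 + 0 + 0 + 0 + 0 + 1 + 1 + 1 = 4 ≡ 0 (mod 2).
s = (1, 0, 0, 0)^T — this equals column 8 of H (binary 1000), so error is at position 8.
Correct: flip bit 8 of r = 100100000110111 to get c = 100100010110111.


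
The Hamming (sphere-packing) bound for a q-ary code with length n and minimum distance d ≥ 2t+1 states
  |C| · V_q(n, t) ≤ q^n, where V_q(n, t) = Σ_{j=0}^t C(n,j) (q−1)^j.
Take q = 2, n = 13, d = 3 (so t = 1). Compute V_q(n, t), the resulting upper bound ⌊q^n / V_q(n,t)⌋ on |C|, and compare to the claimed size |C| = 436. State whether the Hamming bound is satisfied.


V_q(n, t) = 14, q^n = 8192, Hamming bound = 585, |C| = 436 ≤ bound (satisfied).

Step 1: Compute V_q(n, t) = Σ_{j=0}^1 C(n, j) (q−1)^j.
  j = 0: C(13,0)·(1)^0 = 1·1 = 1.
  j = 1: C(13,1)·(1)^1 = 13·1 = 13.
  V_q(n, t) = 1 + 13 = 14.
Step 2: q^n = 2^13 = 8192.
Step 3: Hamming bound ⌊q^n / V_q(n,t)⌋ = ⌊8192/14⌋ = 585.
Step 4: Compare |C| = 436 to 585: satisfied.
The claimed |C| lies below the Hamming bound.


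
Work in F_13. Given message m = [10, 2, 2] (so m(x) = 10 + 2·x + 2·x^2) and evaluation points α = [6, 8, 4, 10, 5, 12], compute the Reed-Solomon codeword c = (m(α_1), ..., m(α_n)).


c = [3, 11, 11, 9, 5, 10]

Message polynomial: m(x) = 10 + 2·x + 2·x^2 (mod 13).
For each evaluation point α_i, compute m(α_i) mod 13:
  α_1 = 6: Horner steps 2 → 1 → 3, so m(6) = 3.
  α_2 = 8: Horner steps 2 → 5 → 11, so m(8) = 11.
  α_3 = 4: Horner steps 2 → 10 → 11, so m(4) = 11.
  α_4 = 10: Horner steps 2 → 9 → 9, so m(10) = 9.
  α_5 = 5: Horner steps 2 → 12 → 5, so m(5) = 5.
  α_6 = 12: Horner steps 2 → 0 → 10, so m(12) = 10.
Codeword c = [3, 11, 11, 9, 5, 10] ∈ F_13^6.


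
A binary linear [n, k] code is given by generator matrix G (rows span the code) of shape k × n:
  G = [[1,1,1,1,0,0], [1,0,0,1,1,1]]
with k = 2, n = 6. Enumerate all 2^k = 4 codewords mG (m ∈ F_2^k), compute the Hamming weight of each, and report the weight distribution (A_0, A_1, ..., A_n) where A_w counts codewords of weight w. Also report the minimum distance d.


Weight distribution: A_0 = 1, A_4 = 3. Minimum distance d = 4.

Enumerate all 2^2 = 4 messages m ∈ F_2^2.
For each, compute codeword c = mG in F_2^6, then tally its weight.
  m = 00 → c = 000000, weight = 0.
  m = 10 → c = 111100, weight = 4.
  m = 01 → c = 100111, weight = 4.
  m = 11 → c = 011011, weight = 4.
Tally weights:
  weight 0: 1 codewords.
  weight 4: 3 codewords.
Minimum distance d = smallest w > 0 with A_w > 0 = 4.
Sanity: Σ A_w = 4 = 2^2 = 4 ✓.


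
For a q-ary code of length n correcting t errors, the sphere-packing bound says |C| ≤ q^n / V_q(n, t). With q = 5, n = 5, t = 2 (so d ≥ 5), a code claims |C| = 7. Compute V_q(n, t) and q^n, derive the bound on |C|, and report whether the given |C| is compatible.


V_q(n, t) = 181, q^n = 3125, Hamming bound = 17, |C| = 7 ≤ bound (satisfied).

Step 1: Compute V_q(n, t) = Σ_{j=0}^2 C(n, j) (q−1)^j.
  j = 0: C(5,0)·(4)^0 = 1·1 = 1.
  j = 1: C(5,1)·(4)^1 = 5·4 = 20.
  j = 2: C(5,2)·(4)^2 = 10·16 = 160.
  V_q(n, t) = 1 + 20 + 160 = 181.
Step 2: q^n = 5^5 = 3125.
Step 3: Hamming bound ⌊q^n / V_q(n,t)⌋ = ⌊3125/181⌋ = 17.
Step 4: Compare |C| = 7 to 17: satisfied.
The claimed |C| lies below the Hamming bound.


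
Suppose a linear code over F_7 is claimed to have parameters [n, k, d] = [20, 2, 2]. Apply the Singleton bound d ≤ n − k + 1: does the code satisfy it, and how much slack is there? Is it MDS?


Singleton RHS = n − k + 1 = 19, slack = 17, bound satisfied, not MDS.

Singleton bound: d ≤ n − k + 1.
Here n = 20, k = 2, so n − k + 1 = 19.
Given d = 2, check d ≤ 19: YES.
Slack = (n − k + 1) − d = 17.
The code is NOT MDS (slack = 17 > 0).
Description: the claimed parameters are [20, 2, 2]_7; such a code would be non-MDS.


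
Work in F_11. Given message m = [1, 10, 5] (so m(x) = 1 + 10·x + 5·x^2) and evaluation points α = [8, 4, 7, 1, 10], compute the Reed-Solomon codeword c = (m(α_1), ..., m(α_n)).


c = [5, 0, 8, 5, 7]

Message polynomial: m(x) = 1 + 10·x + 5·x^2 (mod 11).
For each evaluation point α_i, compute m(α_i) mod 11:
  α_1 = 8: Horner steps 5 → 6 → 5, so m(8) = 5.
  α_2 = 4: Horner steps 5 → 8 → 0, so m(4) = 0.
  α_3 = 7: Horner steps 5 → 1 → 8, so m(7) = 8.
  α_4 = 1: Horner steps 5 → 4 → 5, so m(1) = 5.
  α_5 = 10: Horner steps 5 → 5 → 7, so m(10) = 7.
Codeword c = [5, 0, 8, 5, 7] ∈ F_11^5.


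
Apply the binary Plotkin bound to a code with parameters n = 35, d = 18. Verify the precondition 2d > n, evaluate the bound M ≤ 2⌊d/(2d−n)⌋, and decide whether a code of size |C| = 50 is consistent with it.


Plotkin bound M ≤ 36; given |C| = 50 > bound (violated).

Check applicability: 2d = 36, n = 35.
2d − n = 1 > 0, so Plotkin applies.
Compute d/(2d−n) = 18/1 ≈ 18.0000.
⌊d/(2d−n)⌋ = 18.
Plotkin bound: M ≤ 2·18 = 36.
Given |C| = 50, check: VIOLATED.
This |C| is above the Plotkin bound, so no binary code with n = 35, d = 18 and 50 codewords exists.


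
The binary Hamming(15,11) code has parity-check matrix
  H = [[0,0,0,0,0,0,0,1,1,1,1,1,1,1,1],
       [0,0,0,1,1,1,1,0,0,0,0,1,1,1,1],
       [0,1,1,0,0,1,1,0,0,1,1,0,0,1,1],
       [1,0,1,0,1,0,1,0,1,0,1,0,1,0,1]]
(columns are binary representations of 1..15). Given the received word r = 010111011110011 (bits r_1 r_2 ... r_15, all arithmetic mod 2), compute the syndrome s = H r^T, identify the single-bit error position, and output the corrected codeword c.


s = (0, 1, 0, 0)^T, error position = 4, corrected codeword c = 010011011110011

Compute s = H r^T mod 2 one row at a time:
  s_1 = 1 + 1 + 1 + 1 + 0 + 0 + 1 + 1 = 6 ≡ 0 (mod 2).
  s_2 = 1 + 1 + 1 + 0 + 0 + 0 + 1 + 1 = 5 ≡ 1 (mod 2).
  s_3 = 1 + 0 + 1 + 0 + 1 + 1 + 1 + 1 = 6 ≡ 0 (mod 2).
  s_4 = 0 + 0 + 1 + 0 + 1 + 1 + 0 + 1 = 4 ≡ 0 (mod 2).
s = (0, 1, 0, 0)^T — this equals column 4 of H (binary 0100), so error is at position 4.
Correct: flip bit 4 of r = 010111011110011 to get c = 010011011110011.


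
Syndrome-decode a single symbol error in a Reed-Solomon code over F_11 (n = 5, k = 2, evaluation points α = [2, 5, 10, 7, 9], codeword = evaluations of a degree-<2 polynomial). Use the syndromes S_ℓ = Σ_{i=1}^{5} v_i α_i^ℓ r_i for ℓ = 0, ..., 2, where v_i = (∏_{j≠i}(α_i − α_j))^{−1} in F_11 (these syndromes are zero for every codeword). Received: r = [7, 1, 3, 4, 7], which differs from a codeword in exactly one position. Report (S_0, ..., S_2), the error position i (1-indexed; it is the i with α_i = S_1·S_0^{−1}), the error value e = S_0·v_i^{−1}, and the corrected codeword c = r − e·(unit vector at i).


S = (4, 8, 5), error at position 1, error magnitude e = 5, c = [2, 1, 3, 4, 7].

Step 1: column multipliers v_i = (∏_{j≠i}(α_i − α_j))^{−1} mod 11.
  i = 1 (α = 2): (2−5)(2−10)(2−7)(2−9) = (−3)·(−8)·(−5)·(−7) = 840 ≡ 4, so v_1 = 4^{−1} = 3 (mod 11).
  i = 2 (α = 5): (5−2)(5−10)(5−7)(5−9) = 3·(−5)·(−2)·(−4) = −120 ≡ 1, so v_2 = 1^{−1} = 1 (mod 11).
  i = 3 (α = 10): (10−2)(10−5)(10−7)(10−9) = 8·5·3·1 = 120 ≡ 10, so v_3 = 10^{−1} = 10 (mod 11).
  i = 4 (α = 7): (7−2)(7−5)(7−10)(7−9) = 5·2·(−3)·(−2) = 60 ≡ 5, so v_4 = 5^{−1} = 9 (mod 11).
  i = 5 (α = 9): (9−2)(9−5)(9−10)(9−7) = 7·4·(−1)·2 = −56 ≡ 10, so v_5 = 10^{−1} = 10 (mod 11).
  v = [3, 1, 10, 9, 10].
Step 2: syndromes of r = [7, 1, 3, 4, 7] (all sums mod 11).
  S_0 = Σ v_i r_i = 3·7 + 1·1 + 10·3 + 9·4 + 10·7 = 158 ≡ 4.
  S_1 = Σ v_i α_i r_i = 3·2·7 + 1·5·1 + 10·10·3 + 9·7·4 + 10·9·7 = 1229 ≡ 8.
  α_i^2 mod 11 = [4, 3, 1, 5, 4].
  S_2 = Σ v_i α_i^2 r_i = 3·4·7 + 1·3·1 + 10·1·3 + 9·5·4 + 10·4·7 = 577 ≡ 5.
  S = (4, 8, 5) ≠ 0, so r is not a codeword (an error is present).
Step 3: locate the error. For a single error e at position i, S_ℓ = v_i·e·α_i^ℓ, so α_err = S_1/S_0.
  S_0^{−1} = 4^{−1} = 3 (mod 11), so α_err = 8·3 = 24 ≡ 2 = α_1. Error position i = 1.
  Consistency check: S_2/S_1 = 5·7 = 35 ≡ 2 = α_err ✓ (single-error assumption holds).
Step 4: error magnitude e = S_0/v_1 = S_0·∏_{j≠1}(α_1 − α_j) = 4·4 = 16 ≡ 5 (mod 11).
Step 5: correct position 1: c_1 = r_1 − e = 7 − 5 ≡ 2 (mod 11). Hence c = [2, 1, 3, 4, 7].
  Check: interpolating c through the α_i gives m(x) = 10 + 7·x (degree < 2) with m(α_i) = c_i for every i, so c is indeed a codeword.


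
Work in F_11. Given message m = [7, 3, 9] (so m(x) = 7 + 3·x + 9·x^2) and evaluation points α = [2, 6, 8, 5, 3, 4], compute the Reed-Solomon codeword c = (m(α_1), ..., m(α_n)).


c = [5, 8, 2, 5, 9, 9]

Message polynomial: m(x) = 7 + 3·x + 9·x^2 (mod 11).
For each evaluation point α_i, compute m(α_i) mod 11:
  α_1 = 2: Horner steps 9 → 10 → 5, so m(2) = 5.
  α_2 = 6: Horner steps 9 → 2 → 8, so m(6) = 8.
  α_3 = 8: Horner steps 9 → 9 → 2, so m(8) = 2.
  α_4 = 5: Horner steps 9 → 4 → 5, so m(5) = 5.
  α_5 = 3: Horner steps 9 → 8 → 9, so m(3) = 9.
  α_6 = 4: Horner steps 9 → 6 → 9, so m(4) = 9.
Codeword c = [5, 8, 2, 5, 9, 9] ∈ F_11^6.


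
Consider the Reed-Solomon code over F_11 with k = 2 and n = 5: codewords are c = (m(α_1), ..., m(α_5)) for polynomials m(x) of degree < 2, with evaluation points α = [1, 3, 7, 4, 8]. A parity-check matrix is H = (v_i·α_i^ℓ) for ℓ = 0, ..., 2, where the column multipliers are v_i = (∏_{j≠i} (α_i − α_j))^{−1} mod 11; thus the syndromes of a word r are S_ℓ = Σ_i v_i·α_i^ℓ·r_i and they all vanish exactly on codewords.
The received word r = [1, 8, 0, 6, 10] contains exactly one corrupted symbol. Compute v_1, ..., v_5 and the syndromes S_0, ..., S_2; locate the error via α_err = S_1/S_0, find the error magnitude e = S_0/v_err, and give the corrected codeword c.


S = (7, 1, 8), error at position 5, error magnitude e = 1, c = [1, 8, 0, 6, 9].

Step 1: column multipliers v_i = (∏_{j≠i}(α_i − α_j))^{−1} mod 11.
  i = 1 (α = 1): (1−3)(1−7)(1−4)(1−8) = (−2)·(−6)·(−3)·(−7) = 252 ≡ 10, so v_1 = 10^{−1} = 10 (mod 11).
  i = 2 (α = 3): (3−1)(3−7)(3−4)(3−8) = 2·(−4)·(−1)·(−5) = −40 ≡ 4, so v_2 = 4^{−1} = 3 (mod 11).
  i = 3 (α = 7): (7−1)(7−3)(7−4)(7−8) = 6·4·3·(−1) = −72 ≡ 5, so v_3 = 5^{−1} = 9 (mod 11).
  i = 4 (α = 4): (4−1)(4−3)(4−7)(4−8) = 3·1·(−3)·(−4) = 36 ≡ 3, so v_4 = 3^{−1} = 4 (mod 11).
  i = 5 (α = 8): (8−1)(8−3)(8−7)(8−4) = 7·5·1·4 = 140 ≡ 8, so v_5 = 8^{−1} = 7 (mod 11).
  v = [10, 3, 9, 4, 7].
Step 2: syndromes of r = [1, 8, 0, 6, 10] (all sums mod 11).
  S_0 = Σ v_i r_i = 10·1 + 3·8 + 9·0 + 4·6 + 7·10 = 128 ≡ 7.
  S_1 = Σ v_i α_i r_i = 10·1·1 + 3·3·8 + 9·7·0 + 4·4·6 + 7·8·10 = 738 ≡ 1.
  α_i^2 mod 11 = [1, 9, 5, 5, 9].
  S_2 = Σ v_i α_i^2 r_i = 10·1·1 + 3·9·8 + 9·5·0 + 4·5·6 + 7·9·10 = 976 ≡ 8.
  S = (7, 1, 8) ≠ 0, so r is not a codeword (an error is present).
Step 3: locate the error. For a single error e at position i, S_ℓ = v_i·e·α_i^ℓ, so α_err = S_1/S_0.
  S_0^{−1} = 7^{−1} = 8 (mod 11), so α_err = 1·8 = 8 ≡ 8 = α_5. Error position i = 5.
  Consistency check: S_2/S_1 = 8·1 = 8 ≡ 8 = α_err ✓ (single-error assumption holds).
Step 4: error magnitude e = S_0/v_5 = S_0·∏_{j≠5}(α_5 − α_j) = 7·8 = 56 ≡ 1 (mod 11).
Step 5: correct position 5: c_5 = r_5 − e = 10 − 1 ≡ 9 (mod 11). Hence c = [1, 8, 0, 6, 9].
  Check: interpolating c through the α_i gives m(x) = 3 + 9·x (degree < 2) with m(α_i) = c_i for every i, so c is indeed a codeword.


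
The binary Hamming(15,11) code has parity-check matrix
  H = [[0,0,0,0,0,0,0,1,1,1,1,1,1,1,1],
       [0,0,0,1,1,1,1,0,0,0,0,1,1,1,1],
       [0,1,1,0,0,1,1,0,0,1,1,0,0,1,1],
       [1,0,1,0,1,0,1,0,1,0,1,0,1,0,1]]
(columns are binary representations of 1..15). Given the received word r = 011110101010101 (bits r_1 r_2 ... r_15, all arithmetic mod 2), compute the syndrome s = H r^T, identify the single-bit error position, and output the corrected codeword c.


s = (0, 1, 1, 1)^T, error position = 7, corrected codeword c = 011110001010101

Compute s = H r^T mod 2 one row at a time:
  s_1 = 0 + 1 + 0 + 1 + 0 + 1 + 0 + 1 = 4 ≡ 0 (mod 2).
  s_2 = 1 + 1 + 0 + 1 + 0 + 1 + 0 + 1 = 5 ≡ 1 (mod 2).
  s_3 = 1 + 1 + 0 + 1 + 0 + 1 + 0 + 1 = 5 ≡ 1 (mod 2).
  s_4 = 0 + 1 + 1 + 1 + 1 + 1 + 1 + 1 = 7 ≡ 1 (mod 2).
s = (0, 1, 1, 1)^T — this equals column 7 of H (binary 0111), so error is at position 7.
Correct: flip bit 7 of r = 011110101010101 to get c = 011110001010101.


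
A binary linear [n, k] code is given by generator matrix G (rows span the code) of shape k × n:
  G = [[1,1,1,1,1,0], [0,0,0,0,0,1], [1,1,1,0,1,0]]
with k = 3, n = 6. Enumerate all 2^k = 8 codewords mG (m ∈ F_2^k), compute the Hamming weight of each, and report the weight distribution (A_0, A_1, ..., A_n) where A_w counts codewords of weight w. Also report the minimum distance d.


Weight distribution: A_0 = 1, A_1 = 2, A_2 = 1, A_4 = 1, A_5 = 2, A_6 = 1. Minimum distance d = 1.

Enumerate all 2^3 = 8 messages m ∈ F_2^3.
For each, compute codeword c = mG in F_2^6, then tally its weight.
  m = 000 → c = 000000, weight = 0.
  m = 100 → c = 111110, weight = 5.
  m = 010 → c = 000001, weight = 1.
  m = 110 → c = 111111, weight = 6.
  m = 001 → c = 111010, weight = 4.
  m = 101 → c = 000100, weight = 1.
  m = 011 → c = 111011, weight = 5.
  m = 111 → c = 000101, weight = 2.
Tally weights:
  weight 0: 1 codewords.
  weight 1: 2 codewords.
  weight 2: 1 codewords.
  weight 4: 1 codewords.
  weight 5: 2 codewords.
  weight 6: 1 codewords.
Minimum distance d = smallest w > 0 with A_w > 0 = 1.
Sanity: Σ A_w = 8 = 2^3 = 8 ✓.


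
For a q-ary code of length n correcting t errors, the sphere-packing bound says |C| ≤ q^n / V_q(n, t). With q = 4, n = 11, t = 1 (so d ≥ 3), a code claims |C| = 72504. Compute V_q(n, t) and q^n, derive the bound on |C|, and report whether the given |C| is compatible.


V_q(n, t) = 34, q^n = 4194304, Hamming bound = 123361, |C| = 72504 ≤ bound (satisfied).

Step 1: Compute V_q(n, t) = Σ_{j=0}^1 C(n, j) (q−1)^j.
  j = 0: C(11,0)·(3)^0 = 1·1 = 1.
  j = 1: C(11,1)·(3)^1 = 11·3 = 33.
  V_q(n, t) = 1 + 33 = 34.
Step 2: q^n = 4^11 = 4194304.
Step 3: Hamming bound ⌊q^n / V_q(n,t)⌋ = ⌊4194304/34⌋ = 123361.
Step 4: Compare |C| = 72504 to 123361: satisfied.
The claimed |C| lies below the Hamming bound.


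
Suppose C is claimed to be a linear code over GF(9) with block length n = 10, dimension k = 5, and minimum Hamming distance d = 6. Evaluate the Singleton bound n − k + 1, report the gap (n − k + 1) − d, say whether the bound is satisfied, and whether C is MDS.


Singleton RHS = n − k + 1 = 6, slack = 0, bound satisfied, MDS.

Singleton bound: d ≤ n − k + 1.
Here n = 10, k = 5, so n − k + 1 = 6.
Given d = 6, check d ≤ 6: YES.
Slack = (n − k + 1) − d = 0.
The code is MDS (slack = 0).
Description: the claimed parameters are [10, 5, 6]_9; such a code would be MDS (meets Singleton bound).


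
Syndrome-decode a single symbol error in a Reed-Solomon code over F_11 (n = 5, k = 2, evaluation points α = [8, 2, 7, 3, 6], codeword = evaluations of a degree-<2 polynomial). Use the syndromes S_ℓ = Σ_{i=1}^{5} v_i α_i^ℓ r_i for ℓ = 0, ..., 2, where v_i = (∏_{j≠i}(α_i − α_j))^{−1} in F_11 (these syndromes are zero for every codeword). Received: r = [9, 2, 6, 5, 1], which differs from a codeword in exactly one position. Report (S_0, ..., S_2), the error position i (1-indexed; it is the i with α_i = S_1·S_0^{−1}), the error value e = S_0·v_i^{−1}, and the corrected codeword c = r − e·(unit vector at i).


S = (10, 5, 8), error at position 5, error magnitude e = 9, c = [9, 2, 6, 5, 3].

Step 1: column multipliers v_i = (∏_{j≠i}(α_i − α_j))^{−1} mod 11.
  i = 1 (α = 8): (8−2)(8−7)(8−3)(8−6) = 6·1·5·2 = 60 ≡ 5, so v_1 = 5^{−1} = 9 (mod 11).
  i = 2 (α = 2): (2−8)(2−7)(2−3)(2−6) = (−6)·(−5)·(−1)·(−4) = 120 ≡ 10, so v_2 = 10^{−1} = 10 (mod 11).
  i = 3 (α = 7): (7−8)(7−2)(7−3)(7−6) = (−1)·5·4·1 = −20 ≡ 2, so v_3 = 2^{−1} = 6 (mod 11).
  i = 4 (α = 3): (3−8)(3−2)(3−7)(3−6) = (−5)·1·(−4)·(−3) = −60 ≡ 6, so v_4 = 6^{−1} = 2 (mod 11).
  i = 5 (α = 6): (6−8)(6−2)(6−7)(6−3) = (−2)·4·(−1)·3 = 24 ≡ 2, so v_5 = 2^{−1} = 6 (mod 11).
  v = [9, 10, 6, 2, 6].
Step 2: syndromes of r = [9, 2, 6, 5, 1] (all sums mod 11).
  S_0 = Σ v_i r_i = 9·9 + 10·2 + 6·6 + 2·5 + 6·1 = 153 ≡ 10.
  S_1 = Σ v_i α_i r_i = 9·8·9 + 10·2·2 + 6·7·6 + 2·3·5 + 6·6·1 = 1006 ≡ 5.
  α_i^2 mod 11 = [9, 4, 5, 9, 3].
  S_2 = Σ v_i α_i^2 r_i = 9·9·9 + 10·4·2 + 6·5·6 + 2·9·5 + 6·3·1 = 1097 ≡ 8.
  S = (10, 5, 8) ≠ 0, so r is not a codeword (an error is present).
Step 3: locate the error. For a single error e at position i, S_ℓ = v_i·e·α_i^ℓ, so α_err = S_1/S_0.
  S_0^{−1} = 10^{−1} = 10 (mod 11), so α_err = 5·10 = 50 ≡ 6 = α_5. Error position i = 5.
  Consistency check: S_2/S_1 = 8·9 = 72 ≡ 6 = α_err ✓ (single-error assumption holds).
Step 4: error magnitude e = S_0/v_5 = S_0·∏_{j≠5}(α_5 − α_j) = 10·2 = 20 ≡ 9 (mod 11).
Step 5: correct position 5: c_5 = r_5 − e = 1 − 9 ≡ 3 (mod 11). Hence c = [9, 2, 6, 5, 3].
  Check: interpolating c through the α_i gives m(x) = 7 + 3·x (degree < 2) with m(α_i) = c_i for every i, so c is indeed a codeword.


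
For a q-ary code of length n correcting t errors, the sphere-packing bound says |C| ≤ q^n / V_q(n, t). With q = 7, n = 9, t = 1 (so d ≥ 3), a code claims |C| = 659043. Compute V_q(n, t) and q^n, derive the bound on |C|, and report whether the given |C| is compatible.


V_q(n, t) = 55, q^n = 40353607, Hamming bound = 733701, |C| = 659043 ≤ bound (satisfied).

Step 1: Compute V_q(n, t) = Σ_{j=0}^1 C(n, j) (q−1)^j.
  j = 0: C(9,0)·(6)^0 = 1·1 = 1.
  j = 1: C(9,1)·(6)^1 = 9·6 = 54.
  V_q(n, t) = 1 + 54 = 55.
Step 2: q^n = 7^9 = 40353607.
Step 3: Hamming bound ⌊q^n / V_q(n,t)⌋ = ⌊40353607/55⌋ = 733701.
Step 4: Compare |C| = 659043 to 733701: satisfied.
The claimed |C| lies below the Hamming bound.


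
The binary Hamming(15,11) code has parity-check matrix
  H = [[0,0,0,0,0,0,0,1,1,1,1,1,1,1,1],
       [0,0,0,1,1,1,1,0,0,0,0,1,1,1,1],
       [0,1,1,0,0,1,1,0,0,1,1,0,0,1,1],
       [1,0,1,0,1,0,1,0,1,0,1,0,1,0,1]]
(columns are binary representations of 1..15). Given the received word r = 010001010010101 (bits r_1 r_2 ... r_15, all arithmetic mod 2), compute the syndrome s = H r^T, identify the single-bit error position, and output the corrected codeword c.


s = (0, 1, 0, 1)^T, error position = 5, corrected codeword c = 010011010010101

Compute s = H r^T mod 2 one row at a time:
  s_1 = 1 + 0 + 0 + 1 + 0 + 1 + 0 + 1 = 4 ≡ 0 (mod 2).
  s_2 = 0 + 0 + 1 + 0 + 0 + 1 + 0 + 1 = 3 ≡ 1 (mod 2).
  s_3 = 1 + 0 + 1 + 0 + 0 + 1 + 0 + 1 = 4 ≡ 0 (mod 2).
  s_4 = 0 + 0 + 0 + 0 + 0 + 1 + 1 + 1 = 3 ≡ 1 (mod 2).
s = (0, 1, 0, 1)^T — this equals column 5 of H (binary 0101), so error is at position 5.
Correct: flip bit 5 of r = 010001010010101 to get c = 010011010010101.


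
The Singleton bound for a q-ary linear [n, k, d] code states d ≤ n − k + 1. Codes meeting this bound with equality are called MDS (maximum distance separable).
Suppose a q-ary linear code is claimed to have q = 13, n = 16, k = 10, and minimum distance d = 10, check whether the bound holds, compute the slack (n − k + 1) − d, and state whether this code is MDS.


Singleton RHS = n − k + 1 = 7, slack = -3, bound violated (no such code; not MDS).

Singleton bound: d ≤ n − k + 1.
Here n = 16, k = 10, so n − k + 1 = 7.
Given d = 10, check d ≤ 7: NO.
Slack = (n − k + 1) − d = -3.
The slack is negative: d = 10 exceeds n − k + 1 = 7 by 3, so the Singleton bound is violated and no linear [16, 10, 10]_13 code can exist. In particular it is not MDS (MDS requires d = n − k + 1 exactly).
Description: the claimed parameters are [16, 10, 10]_13; such a code would be impossible (violates the Singleton bound).


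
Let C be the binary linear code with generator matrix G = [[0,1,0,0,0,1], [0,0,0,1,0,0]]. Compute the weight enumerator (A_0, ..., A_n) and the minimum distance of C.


Weight distribution: A_0 = 1, A_1 = 1, A_2 = 1, A_3 = 1. Minimum distance d = 1.

Enumerate all 2^2 = 4 messages m ∈ F_2^2.
For each, compute codeword c = mG in F_2^6, then tally its weight.
  m = 00 → c = 000000, weight = 0.
  m = 10 → c = 010001, weight = 2.
  m = 01 → c = 000100, weight = 1.
  m = 11 → c = 010101, weight = 3.
Tally weights:
  weight 0: 1 codewords.
  weight 1: 1 codewords.
  weight 2: 1 codewords.
  weight 3: 1 codewords.
Minimum distance d = smallest w > 0 with A_w > 0 = 1.
Sanity: Σ A_w = 4 = 2^2 = 4 ✓.


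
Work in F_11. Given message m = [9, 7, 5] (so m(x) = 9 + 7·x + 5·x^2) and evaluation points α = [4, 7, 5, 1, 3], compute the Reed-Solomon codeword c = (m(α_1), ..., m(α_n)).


c = [7, 6, 4, 10, 9]

Message polynomial: m(x) = 9 + 7·x + 5·x^2 (mod 11).
For each evaluation point α_i, compute m(α_i) mod 11:
  α_1 = 4: Horner steps 5 → 5 → 7, so m(4) = 7.
  α_2 = 7: Horner steps 5 → 9 → 6, so m(7) = 6.
  α_3 = 5: Horner steps 5 → 10 → 4, so m(5) = 4.
  α_4 = 1: Horner steps 5 → 1 → 10, so m(1) = 10.
  α_5 = 3: Horner steps 5 → 0 → 9, so m(3) = 9.
Codeword c = [7, 6, 4, 10, 9] ∈ F_11^5.


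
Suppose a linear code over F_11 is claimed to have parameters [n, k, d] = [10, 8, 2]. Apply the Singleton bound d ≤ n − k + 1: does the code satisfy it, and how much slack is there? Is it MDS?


Singleton RHS = n − k + 1 = 3, slack = 1, bound satisfied, not MDS.

Singleton bound: d ≤ n − k + 1.
Here n = 10, k = 8, so n − k + 1 = 3.
Given d = 2, check d ≤ 3: YES.
Slack = (n − k + 1) − d = 1.
The code is NOT MDS (slack = 1 > 0).
Description: the claimed parameters are [10, 8, 2]_11; such a code would be non-MDS.


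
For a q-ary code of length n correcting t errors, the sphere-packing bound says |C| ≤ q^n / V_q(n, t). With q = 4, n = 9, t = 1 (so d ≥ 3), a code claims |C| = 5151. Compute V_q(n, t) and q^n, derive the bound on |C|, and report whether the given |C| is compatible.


V_q(n, t) = 28, q^n = 262144, Hamming bound = 9362, |C| = 5151 ≤ bound (satisfied).

Step 1: Compute V_q(n, t) = Σ_{j=0}^1 C(n, j) (q−1)^j.
  j = 0: C(9,0)·(3)^0 = 1·1 = 1.
  j = 1: C(9,1)·(3)^1 = 9·3 = 27.
  V_q(n, t) = 1 + 27 = 28.
Step 2: q^n = 4^9 = 262144.
Step 3: Hamming bound ⌊q^n / V_q(n,t)⌋ = ⌊262144/28⌋ = 9362.
Step 4: Compare |C| = 5151 to 9362: satisfied.
The claimed |C| lies below the Hamming bound.


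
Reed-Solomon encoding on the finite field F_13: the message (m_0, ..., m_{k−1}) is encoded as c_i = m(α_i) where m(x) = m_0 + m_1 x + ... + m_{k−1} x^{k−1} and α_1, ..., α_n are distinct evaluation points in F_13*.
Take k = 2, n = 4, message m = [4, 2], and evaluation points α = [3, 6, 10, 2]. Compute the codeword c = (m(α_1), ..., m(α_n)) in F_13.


c = [10, 3, 11, 8]

Message polynomial: m(x) = 4 + 2·x (mod 13).
For each evaluation point α_i, compute m(α_i) mod 13:
  α_1 = 3: Horner steps 2 → 10, so m(3) = 10.
  α_2 = 6: Horner steps 2 → 3, so m(6) = 3.
  α_3 = 10: Horner steps 2 → 11, so m(10) = 11.
  α_4 = 2: Horner steps 2 → 8, so m(2) = 8.
Codeword c = [10, 3, 11, 8] ∈ F_13^4.


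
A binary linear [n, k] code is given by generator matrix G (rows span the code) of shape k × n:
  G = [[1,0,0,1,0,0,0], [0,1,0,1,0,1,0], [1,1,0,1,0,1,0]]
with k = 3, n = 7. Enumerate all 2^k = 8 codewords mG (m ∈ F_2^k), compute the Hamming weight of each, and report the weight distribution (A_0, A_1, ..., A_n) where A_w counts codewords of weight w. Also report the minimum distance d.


Weight distribution: A_0 = 1, A_1 = 2, A_2 = 2, A_3 = 2, A_4 = 1. Minimum distance d = 1.

Enumerate all 2^3 = 8 messages m ∈ F_2^3.
For each, compute codeword c = mG in F_2^7, then tally its weight.
  m = 000 → c = 0000000, weight = 0.
  m = 100 → c = 1001000, weight = 2.
  m = 010 → c = 0101010, weight = 3.
  m = 110 → c = 1100010, weight = 3.
  m = 001 → c = 1101010, weight = 4.
  m = 101 → c = 0100010, weight = 2.
  m = 011 → c = 1000000, weight = 1.
  m = 111 → c = 0001000, weight = 1.
Tally weights:
  weight 0: 1 codewords.
  weight 1: 2 codewords.
  weight 2: 2 codewords.
  weight 3: 2 codewords.
  weight 4: 1 codewords.
Minimum distance d = smallest w > 0 with A_w > 0 = 1.
Sanity: Σ A_w = 8 = 2^3 = 8 ✓.


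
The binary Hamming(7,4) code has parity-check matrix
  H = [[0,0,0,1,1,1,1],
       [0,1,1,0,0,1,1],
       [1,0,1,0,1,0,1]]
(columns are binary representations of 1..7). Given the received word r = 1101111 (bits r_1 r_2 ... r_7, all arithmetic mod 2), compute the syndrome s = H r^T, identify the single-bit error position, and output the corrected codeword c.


s = (0, 1, 1)^T, error position = 3, corrected codeword c = 1111111

Compute s = H r^T mod 2 one row at a time:
  s_1 = 1 + 1 + 1 + 1 = 4 ≡ 0 (mod 2).
  s_2 = 1 + 0 + 1 + 1 = 3 ≡ 1 (mod 2).
  s_3 = 1 + 0 + 1 + 1 = 3 ≡ 1 (mod 2).
s = (0, 1, 1)^T — this equals column 3 of H (binary 011), so error is at position 3.
Correct: flip bit 3 of r = 1101111 to get c = 1111111.


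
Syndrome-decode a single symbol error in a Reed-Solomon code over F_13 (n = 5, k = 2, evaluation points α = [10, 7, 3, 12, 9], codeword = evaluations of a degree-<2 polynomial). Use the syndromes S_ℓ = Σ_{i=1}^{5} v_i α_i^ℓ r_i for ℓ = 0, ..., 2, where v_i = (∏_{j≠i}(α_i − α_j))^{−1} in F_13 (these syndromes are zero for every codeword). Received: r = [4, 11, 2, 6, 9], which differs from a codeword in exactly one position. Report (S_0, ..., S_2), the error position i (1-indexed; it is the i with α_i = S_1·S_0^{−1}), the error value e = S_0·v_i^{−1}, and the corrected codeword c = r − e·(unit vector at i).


S = (10, 9, 12), error at position 1, error magnitude e = 9, c = [8, 11, 2, 6, 9].

Step 1: column multipliers v_i = (∏_{j≠i}(α_i − α_j))^{−1} mod 13.
  i = 1 (α = 10): (10−7)(10−3)(10−12)(10−9) = 3·7·(−2)·1 = −42 ≡ 10, so v_1 = 10^{−1} = 4 (mod 13).
  i = 2 (α = 7): (7−10)(7−3)(7−12)(7−9) = (−3)·4·(−5)·(−2) = −120 ≡ 10, so v_2 = 10^{−1} = 4 (mod 13).
  i = 3 (α = 3): (3−10)(3−7)(3−12)(3−9) = (−7)·(−4)·(−9)·(−6) = 1512 ≡ 4, so v_3 = 4^{−1} = 10 (mod 13).
  i = 4 (α = 12): (12−10)(12−7)(12−3)(12−9) = 2·5·9·3 = 270 ≡ 10, so v_4 = 10^{−1} = 4 (mod 13).
  i = 5 (α = 9): (9−10)(9−7)(9−3)(9−12) = (−1)·2·6·(−3) = 36 ≡ 10, so v_5 = 10^{−1} = 4 (mod 13).
  v = [4, 4, 10, 4, 4].
Step 2: syndromes of r = [4, 11, 2, 6, 9] (all sums mod 13).
  S_0 = Σ v_i r_i = 4·4 + 4·11 + 10·2 + 4·6 + 4·9 = 140 ≡ 10.
  S_1 = Σ v_i α_i r_i = 4·10·4 + 4·7·11 + 10·3·2 + 4·12·6 + 4·9·9 = 1140 ≡ 9.
  α_i^2 mod 13 = [9, 10, 9, 1, 3].
  S_2 = Σ v_i α_i^2 r_i = 4·9·4 + 4·10·11 + 10·9·2 + 4·1·6 + 4·3·9 = 896 ≡ 12.
  S = (10, 9, 12) ≠ 0, so r is not a codeword (an error is present).
Step 3: locate the error. For a single error e at position i, S_ℓ = v_i·e·α_i^ℓ, so α_err = S_1/S_0.
  S_0^{−1} = 10^{−1} = 4 (mod 13), so α_err = 9·4 = 36 ≡ 10 = α_1. Error position i = 1.
  Consistency check: S_2/S_1 = 12·3 = 36 ≡ 10 = α_err ✓ (single-error assumption holds).
Step 4: error magnitude e = S_0/v_1 = S_0·∏_{j≠1}(α_1 − α_j) = 10·10 = 100 ≡ 9 (mod 13).
Step 5: correct position 1: c_1 = r_1 − e = 4 − 9 ≡ 8 (mod 13). Hence c = [8, 11, 2, 6, 9].
  Check: interpolating c through the α_i gives m(x) = 5 + 12·x (degree < 2) with m(α_i) = c_i for every i, so c is indeed a codeword.
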